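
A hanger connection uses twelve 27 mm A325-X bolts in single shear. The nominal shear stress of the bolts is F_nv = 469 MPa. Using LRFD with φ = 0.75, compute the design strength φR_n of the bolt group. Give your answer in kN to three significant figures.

2420 kN

A_b = π × 27² / 4 = 572.6 mm².
R_n = F_nv · A_b · n · n_s = 469 × 572.6 × 12 × 1 / 1000 = 3222 kN.
Design strength φR_n = 0.75 × 3222 = 2420 kN.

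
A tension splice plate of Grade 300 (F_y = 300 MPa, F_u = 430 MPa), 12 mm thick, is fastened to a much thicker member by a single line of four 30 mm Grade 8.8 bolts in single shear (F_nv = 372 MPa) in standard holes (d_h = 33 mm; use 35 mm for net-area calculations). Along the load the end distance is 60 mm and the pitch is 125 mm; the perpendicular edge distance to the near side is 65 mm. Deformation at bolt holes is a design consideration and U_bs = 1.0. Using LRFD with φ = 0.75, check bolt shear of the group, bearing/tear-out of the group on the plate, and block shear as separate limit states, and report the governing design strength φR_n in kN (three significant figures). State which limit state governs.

789 kN (bolt shear governs)

Bolt shear: A_b = π·30²/4 = 706.9 mm²; R_n = 372 × 706.9 × 4 × 1 / 1000 = 1052 kN → 0.75 × 1052 = 789 kN.
Bearing: edge l_c = 43.5, r_n = 269.4 kN; interior l_c = 92, r_n = 371.5 kN; R_n = 269.4 + 3·371.5 = 1384 kN → 1040 kN.
Block shear: A_gv = 5220, A_nv = 3750, A_nt = 570 mm²; R_n = min(0.6F_uA_nv, 0.6F_yA_gv) + U_bs·F_u·A_nt = 1185 kN → 889 kN.
Bolt shear governs: 789 kN.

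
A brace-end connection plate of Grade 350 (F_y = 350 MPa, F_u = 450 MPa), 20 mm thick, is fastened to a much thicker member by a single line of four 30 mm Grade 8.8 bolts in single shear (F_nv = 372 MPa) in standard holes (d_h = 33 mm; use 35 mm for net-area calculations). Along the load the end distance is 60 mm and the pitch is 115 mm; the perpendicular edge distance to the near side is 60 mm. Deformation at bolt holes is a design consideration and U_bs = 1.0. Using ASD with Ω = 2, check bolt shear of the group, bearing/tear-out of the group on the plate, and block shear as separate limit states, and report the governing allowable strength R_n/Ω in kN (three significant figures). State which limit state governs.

Bolt shear: A_b = π·30²/4 = 706.9 mm²; R_n = 372 × 706.9 × 4 × 1 / 1000 = 1052 kN → 1052 / 2 = 526 kN.
Bearing: edge l_c = 43.5, r_n = 469.8 kN; interior l_c = 82, r_n = 648 kN; R_n = 469.8 + 3·648 = 2414 kN → 1210 kN.
Block shear: A_gv = 8100, A_nv = 5650, A_nt = 850 mm²; R_n = min(0.6F_uA_nv, 0.6F_yA_gv) + U_bs·F_u·A_nt = 1908 kN → 954 kN.
Bolt shear governs: 526 kN.

526 kN (bolt shear governs)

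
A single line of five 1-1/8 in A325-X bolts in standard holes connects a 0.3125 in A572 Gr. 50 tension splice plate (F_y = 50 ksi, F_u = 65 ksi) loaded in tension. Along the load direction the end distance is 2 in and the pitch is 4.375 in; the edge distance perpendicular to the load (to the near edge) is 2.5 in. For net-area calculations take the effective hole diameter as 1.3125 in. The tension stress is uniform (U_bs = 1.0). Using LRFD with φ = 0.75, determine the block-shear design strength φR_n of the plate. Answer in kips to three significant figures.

152 kips

Shear plane L_v = 2 + 4·4.375 = 19.5 in; A_gv = 19.5 × 0.3125 = 6.094 in².
A_nv = (19.5 − 4.5·1.3125) × 0.3125 = 4.248 in².
A_nt = (2.5 − 0.5·1.3125) × 0.3125 = 0.5762 in².
0.6 F_u A_nv = 165.7 kips; 0.6 F_y A_gv = 182.8 kips → shear rupture governs the shear term.
R_n = 165.7 + 1.0 × 65 × 0.5762 = 203.1 kips.
Design strength φR_n = 0.75 × 203.1 = 152 kips.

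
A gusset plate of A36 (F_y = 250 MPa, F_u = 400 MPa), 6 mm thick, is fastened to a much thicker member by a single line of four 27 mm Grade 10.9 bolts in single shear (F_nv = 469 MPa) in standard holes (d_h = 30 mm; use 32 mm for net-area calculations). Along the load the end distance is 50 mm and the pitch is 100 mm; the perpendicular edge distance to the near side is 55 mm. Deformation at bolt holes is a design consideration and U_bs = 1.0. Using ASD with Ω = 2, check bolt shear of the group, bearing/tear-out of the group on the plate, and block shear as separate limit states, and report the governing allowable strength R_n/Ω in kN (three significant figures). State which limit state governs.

204 kN (block shear governs)

Bolt shear: A_b = π·27²/4 = 572.6 mm²; R_n = 469 × 572.6 × 4 × 1 / 1000 = 1074 kN → 1074 / 2 = 537 kN.
Bearing: edge l_c = 35, r_n = 100.8 kN; interior l_c = 70, r_n = 155.5 kN; R_n = 100.8 + 3·155.5 = 567.4 kN → 284 kN.
Block shear: A_gv = 2100, A_nv = 1428, A_nt = 234 mm²; R_n = min(0.6F_uA_nv, 0.6F_yA_gv) + U_bs·F_u·A_nt = 408.6 kN → 204 kN.
Block shear governs: 204 kN.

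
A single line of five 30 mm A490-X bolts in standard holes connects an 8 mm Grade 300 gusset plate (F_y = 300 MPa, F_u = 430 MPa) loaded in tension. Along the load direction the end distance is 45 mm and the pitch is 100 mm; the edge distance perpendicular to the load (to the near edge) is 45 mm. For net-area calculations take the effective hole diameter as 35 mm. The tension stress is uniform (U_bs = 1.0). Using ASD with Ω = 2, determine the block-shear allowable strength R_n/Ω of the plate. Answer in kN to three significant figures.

344 kN

Shear plane L_v = 45 + 4·100 = 445 mm; A_gv = 445 × 8 = 3560 mm².
A_nv = (445 − 4.5·35) × 8 = 2300 mm².
A_nt = (45 − 0.5·35) × 8 = 220 mm².
0.6 F_u A_nv = 593.4 kN; 0.6 F_y A_gv = 640.8 kN → shear rupture governs the shear term.
R_n = 593.4 + 1.0 × 430 × 220 / 1000 = 688 kN.
Allowable strength R_n/Ω = 688 / 2 = 344 kN.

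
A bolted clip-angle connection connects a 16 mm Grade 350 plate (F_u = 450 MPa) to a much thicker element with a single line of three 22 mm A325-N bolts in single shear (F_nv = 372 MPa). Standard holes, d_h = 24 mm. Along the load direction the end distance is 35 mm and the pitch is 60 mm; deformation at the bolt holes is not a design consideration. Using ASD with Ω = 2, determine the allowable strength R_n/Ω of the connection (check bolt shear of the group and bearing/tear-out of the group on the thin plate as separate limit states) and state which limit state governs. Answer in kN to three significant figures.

Bolt shear: A_b = π·22²/4 = 380.1 mm²; R_n = 372 × 380.1 × 3 × 1 / 1000 = 424.2 kN → 424.2 / 2 = 212 kN.
Bearing (1.5 l_c t F_u ≤ 3.0 d t F_u): upper limit = 3.0·22·16·450 / 1000 = 475.2 kN.
  Edge l_c = 35 − 24/2 = 23 → r_n = 248.4 kN; interior l_c = 60 − 24 = 36 → r_n = 388.8 kN.
  R_n,bearing = 1·248.4 + 2·388.8 = 1026 kN → 1026 / 2 = 513 kN.
Bolt shear governs: 212 kN.

212 kN (bolt shear governs)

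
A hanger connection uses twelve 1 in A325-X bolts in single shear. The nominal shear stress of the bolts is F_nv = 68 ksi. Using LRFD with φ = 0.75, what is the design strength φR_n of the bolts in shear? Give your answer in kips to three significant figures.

481 kips

A_b = π × 1² / 4 = 0.7854 in².
R_n = F_nv · A_b · n · n_s = 68 × 0.7854 × 12 × 1 = 640.9 kips.
Design strength φR_n = 0.75 × 640.9 = 481 kips.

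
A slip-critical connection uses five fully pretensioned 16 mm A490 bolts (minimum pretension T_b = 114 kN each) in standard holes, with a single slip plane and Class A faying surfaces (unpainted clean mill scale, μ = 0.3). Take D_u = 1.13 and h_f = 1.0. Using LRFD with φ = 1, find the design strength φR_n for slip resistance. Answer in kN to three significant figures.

R_n = μ · D_u · h_f · T_b · n_s · n_b = 0.3 × 1.13 × 1.0 × 114 × 1 × 5 = 193.2 kN.
Design strength φR_n = 1 × 193.2 = 193 kN.

193 kN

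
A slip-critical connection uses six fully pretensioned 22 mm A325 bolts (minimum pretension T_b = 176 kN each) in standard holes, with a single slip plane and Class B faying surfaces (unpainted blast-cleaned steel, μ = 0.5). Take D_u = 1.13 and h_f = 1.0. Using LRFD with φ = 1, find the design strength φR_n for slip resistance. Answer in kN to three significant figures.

R_n = μ · D_u · h_f · T_b · n_s · n_b = 0.5 × 1.13 × 1.0 × 176 × 1 × 6 = 596.6 kN.
Design strength φR_n = 1 × 596.6 = 597 kN.

597 kN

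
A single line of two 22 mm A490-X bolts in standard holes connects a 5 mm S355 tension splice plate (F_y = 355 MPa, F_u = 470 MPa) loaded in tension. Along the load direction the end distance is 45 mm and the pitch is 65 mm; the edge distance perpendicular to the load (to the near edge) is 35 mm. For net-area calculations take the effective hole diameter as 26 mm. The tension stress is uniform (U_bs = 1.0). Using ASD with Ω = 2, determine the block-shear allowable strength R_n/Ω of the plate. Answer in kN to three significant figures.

Shear plane L_v = 45 + 1·65 = 110 mm; A_gv = 110 × 5 = 550 mm².
A_nv = (110 − 1.5·26) × 5 = 355 mm².
A_nt = (35 − 0.5·26) × 5 = 110 mm².
0.6 F_u A_nv = 100.1 kN; 0.6 F_y A_gv = 117.2 kN → shear rupture governs the shear term.
R_n = 100.1 + 1.0 × 470 × 110 / 1000 = 151.8 kN.
Allowable strength R_n/Ω = 151.8 / 2 = 75.9 kN.

75.9 kN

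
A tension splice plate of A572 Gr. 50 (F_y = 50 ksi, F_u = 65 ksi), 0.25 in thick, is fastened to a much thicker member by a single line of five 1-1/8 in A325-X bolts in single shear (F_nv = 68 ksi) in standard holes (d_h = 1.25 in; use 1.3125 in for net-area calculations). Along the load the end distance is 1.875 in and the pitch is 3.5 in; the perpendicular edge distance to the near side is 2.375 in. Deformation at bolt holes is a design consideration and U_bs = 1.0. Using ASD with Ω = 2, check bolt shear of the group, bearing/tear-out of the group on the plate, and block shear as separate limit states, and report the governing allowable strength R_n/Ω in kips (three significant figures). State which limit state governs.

62.6 kips (block shear governs)

Bolt shear: A_b = π·1.125²/4 = 0.994 in²; R_n = 68 × 0.994 × 5 × 1 = 338 kips → 338 / 2 = 169 kips.
Bearing: edge l_c = 1.25, r_n = 24.38 kips; interior l_c = 2.25, r_n = 43.87 kips; R_n = 24.38 + 4·43.87 = 199.9 kips → 99.9 kips.
Block shear: A_gv = 3.969, A_nv = 2.492, A_nt = 0.4297 in²; R_n = min(0.6F_uA_nv, 0.6F_yA_gv) + U_bs·F_u·A_nt = 125.1 kips → 62.6 kips.
Block shear governs: 62.6 kips.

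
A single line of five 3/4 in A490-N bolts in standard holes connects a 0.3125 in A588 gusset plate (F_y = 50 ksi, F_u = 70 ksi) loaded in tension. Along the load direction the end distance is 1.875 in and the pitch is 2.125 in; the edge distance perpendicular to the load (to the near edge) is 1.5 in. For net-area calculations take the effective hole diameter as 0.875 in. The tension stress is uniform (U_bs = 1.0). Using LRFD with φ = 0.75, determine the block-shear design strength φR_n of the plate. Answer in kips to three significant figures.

80.8 kips

Shear plane L_v = 1.875 + 4·2.125 = 10.38 in; A_gv = 10.38 × 0.3125 = 3.242 in².
A_nv = (10.38 − 4.5·0.875) × 0.3125 = 2.012 in².
A_nt = (1.5 − 0.5·0.875) × 0.3125 = 0.332 in².
0.6 F_u A_nv = 84.49 kips; 0.6 F_y A_gv = 97.27 kips → shear rupture governs the shear term.
R_n = 84.49 + 1.0 × 70 × 0.332 = 107.7 kips.
Design strength φR_n = 0.75 × 107.7 = 80.8 kips.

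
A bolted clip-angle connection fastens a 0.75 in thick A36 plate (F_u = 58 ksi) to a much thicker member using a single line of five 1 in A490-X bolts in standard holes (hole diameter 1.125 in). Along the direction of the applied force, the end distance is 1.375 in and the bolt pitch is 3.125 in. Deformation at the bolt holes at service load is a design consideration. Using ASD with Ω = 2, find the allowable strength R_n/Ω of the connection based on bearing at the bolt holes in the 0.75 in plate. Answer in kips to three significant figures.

230 kips

Per bolt r_n = 1.2 l_c t F_u ≤ 2.4 d t F_u; upper limit = 2.4 × 1 × 0.75 × 58 = 104.4 kips.
Edge bolt: l_c = 1.375 − 1.125/2 = 0.8125 in → 1.2 × 0.8125 × 0.75 × 58 = 42.41 → r_n = 42.41 kips.
Interior bolts: l_c = 3.125 − 1.125 = 2 in → 1.2 × 2 × 0.75 × 58 = 104.4 → r_n = 104.4 kips.
R_n = 1 × 42.41 + 4 × 104.4 = 460 kips.
Allowable strength R_n/Ω = 460 / 2 = 230 kips.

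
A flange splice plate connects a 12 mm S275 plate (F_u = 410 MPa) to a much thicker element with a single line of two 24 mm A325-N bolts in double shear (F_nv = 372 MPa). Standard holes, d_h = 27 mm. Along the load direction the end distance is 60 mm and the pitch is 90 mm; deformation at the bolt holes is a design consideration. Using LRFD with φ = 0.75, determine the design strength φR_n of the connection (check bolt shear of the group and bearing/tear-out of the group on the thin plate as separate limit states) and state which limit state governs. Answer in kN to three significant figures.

Bolt shear: A_b = π·24²/4 = 452.4 mm²; R_n = 372 × 452.4 × 2 × 2 / 1000 = 673.2 kN → 0.75 × 673.2 = 505 kN.
Bearing (1.2 l_c t F_u ≤ 2.4 d t F_u): upper limit = 2.4·24·12·410 / 1000 = 283.4 kN.
  Edge l_c = 60 − 27/2 = 46.5 → r_n = 274.5 kN; interior l_c = 90 − 27 = 63 → r_n = 283.4 kN.
  R_n,bearing = 1·274.5 + 1·283.4 = 557.9 kN → 0.75 × 557.9 = 418 kN.
Bearing governs: 418 kN.

418 kN (bearing governs)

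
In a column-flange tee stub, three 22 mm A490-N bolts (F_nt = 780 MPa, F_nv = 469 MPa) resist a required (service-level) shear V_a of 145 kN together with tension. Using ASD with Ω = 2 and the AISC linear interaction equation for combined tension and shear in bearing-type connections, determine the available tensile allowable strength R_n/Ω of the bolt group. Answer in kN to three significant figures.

A_b = π·22²/4 = 380.1 mm²; f_rv = 145 × 1000 / (3 × 380.1) = 127.1 MPa.
F'_nt = 1.3 F_nt − (Ω F_nt / F_nv) f_rv = 1.3·780 − (2·780/469)·127.1 = 591.1 MPa, capped at F_nt → F'_nt = 591.1 MPa.
R_n = F'_nt · A_b · n = 591.1 × 380.1 × 3 / 1000 = 674.1 kN.
Allowable strength R_n/Ω = 674.1 / 2 = 337 kN.

337 kN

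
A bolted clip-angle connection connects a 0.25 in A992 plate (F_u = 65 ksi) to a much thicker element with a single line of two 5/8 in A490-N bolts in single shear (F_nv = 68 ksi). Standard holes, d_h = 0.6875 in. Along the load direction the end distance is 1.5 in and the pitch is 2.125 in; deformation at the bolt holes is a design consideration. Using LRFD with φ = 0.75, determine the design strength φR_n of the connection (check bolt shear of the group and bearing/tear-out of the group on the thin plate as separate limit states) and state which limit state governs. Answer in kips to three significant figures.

31.3 kips (bolt shear governs)

Bolt shear: A_b = π·0.625²/4 = 0.3068 in²; R_n = 68 × 0.3068 × 2 × 1 = 41.72 kips → 0.75 × 41.72 = 31.3 kips.
Bearing (1.2 l_c t F_u ≤ 2.4 d t F_u): upper limit = 2.4·0.625·0.25·65 = 24.38 kips.
  Edge l_c = 1.5 − 0.6875/2 = 1.156 → r_n = 22.55 kips; interior l_c = 2.125 − 0.6875 = 1.438 → r_n = 24.38 kips.
  R_n,bearing = 1·22.55 + 1·24.38 = 46.92 kips → 0.75 × 46.92 = 35.2 kips.
Bolt shear governs: 31.3 kips.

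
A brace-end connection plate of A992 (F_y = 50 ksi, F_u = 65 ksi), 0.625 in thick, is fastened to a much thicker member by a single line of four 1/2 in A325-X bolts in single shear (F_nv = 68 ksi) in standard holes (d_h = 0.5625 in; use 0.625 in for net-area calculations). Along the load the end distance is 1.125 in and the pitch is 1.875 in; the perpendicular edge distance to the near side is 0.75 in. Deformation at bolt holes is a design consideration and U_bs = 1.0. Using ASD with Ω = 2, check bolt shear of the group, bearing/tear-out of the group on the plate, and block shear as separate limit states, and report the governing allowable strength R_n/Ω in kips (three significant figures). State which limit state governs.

26.7 kips (bolt shear governs)

Bolt shear: A_b = π·0.5²/4 = 0.1963 in²; R_n = 68 × 0.1963 × 4 × 1 = 53.41 kips → 53.41 / 2 = 26.7 kips.
Bearing: edge l_c = 0.8438, r_n = 41.13 kips; interior l_c = 1.312, r_n = 48.75 kips; R_n = 41.13 + 3·48.75 = 187.4 kips → 93.7 kips.
Block shear: A_gv = 4.219, A_nv = 2.852, A_nt = 0.2734 in²; R_n = min(0.6F_uA_nv, 0.6F_yA_gv) + U_bs·F_u·A_nt = 129 kips → 64.5 kips.
Bolt shear governs: 26.7 kips.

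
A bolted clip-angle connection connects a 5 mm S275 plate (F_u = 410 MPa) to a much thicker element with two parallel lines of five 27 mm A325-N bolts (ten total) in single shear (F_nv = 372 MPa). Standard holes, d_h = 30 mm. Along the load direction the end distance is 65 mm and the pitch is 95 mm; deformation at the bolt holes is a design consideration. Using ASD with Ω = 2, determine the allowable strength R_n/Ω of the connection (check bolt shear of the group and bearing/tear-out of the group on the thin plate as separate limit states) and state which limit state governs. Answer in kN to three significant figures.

Bolt shear: A_b = π·27²/4 = 572.6 mm²; R_n = 372 × 572.6 × 10 × 1 / 1000 = 2130 kN → 2130 / 2 = 1060 kN.
Bearing (1.2 l_c t F_u ≤ 2.4 d t F_u): upper limit = 2.4·27·5·410 / 1000 = 132.8 kN.
  Edge l_c = 65 − 30/2 = 50 → r_n = 123 kN; interior l_c = 95 − 30 = 65 → r_n = 132.8 kN.
  R_n,bearing = 2·123 + 8·132.8 = 1309 kN → 1309 / 2 = 654 kN.
Bearing governs: 654 kN.

654 kN (bearing governs)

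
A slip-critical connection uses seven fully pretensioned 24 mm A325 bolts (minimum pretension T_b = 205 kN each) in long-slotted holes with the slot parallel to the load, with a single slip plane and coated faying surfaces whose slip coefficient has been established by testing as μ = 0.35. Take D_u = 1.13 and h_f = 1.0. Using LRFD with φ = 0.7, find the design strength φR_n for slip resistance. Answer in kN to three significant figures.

397 kN

R_n = μ · D_u · h_f · T_b · n_s · n_b = 0.35 × 1.13 × 1.0 × 205 × 1 × 7 = 567.5 kN.
Design strength φR_n = 0.7 × 567.5 = 397 kN.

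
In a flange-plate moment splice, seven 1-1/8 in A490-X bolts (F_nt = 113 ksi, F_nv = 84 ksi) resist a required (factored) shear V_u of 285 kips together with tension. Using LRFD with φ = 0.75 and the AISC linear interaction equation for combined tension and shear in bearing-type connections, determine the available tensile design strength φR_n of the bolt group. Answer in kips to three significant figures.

A_b = π·1.125²/4 = 0.994 in²; f_rv = 285 / (7 × 0.994) = 40.96 ksi.
F'_nt = 1.3 F_nt − (F_nt / φF_nv) f_rv = 1.3·113 − (113/(0.75·84))·40.96 = 73.43 ksi, capped at F_nt → F'_nt = 73.43 ksi.
R_n = F'_nt · A_b · n = 73.43 × 0.994 × 7 = 511 kips.
Design strength φR_n = 0.75 × 511 = 383 kips.

383 kips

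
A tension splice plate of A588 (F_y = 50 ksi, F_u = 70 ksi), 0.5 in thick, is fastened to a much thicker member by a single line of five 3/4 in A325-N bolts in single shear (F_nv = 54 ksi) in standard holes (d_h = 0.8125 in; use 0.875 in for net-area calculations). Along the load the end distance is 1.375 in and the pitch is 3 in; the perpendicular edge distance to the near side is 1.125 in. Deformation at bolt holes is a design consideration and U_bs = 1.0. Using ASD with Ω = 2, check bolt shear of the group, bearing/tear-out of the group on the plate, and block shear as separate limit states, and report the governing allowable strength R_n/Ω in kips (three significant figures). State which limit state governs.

Bolt shear: A_b = π·0.75²/4 = 0.4418 in²; R_n = 54 × 0.4418 × 5 × 1 = 119.3 kips → 119.3 / 2 = 59.6 kips.
Bearing: edge l_c = 0.9688, r_n = 40.69 kips; interior l_c = 2.188, r_n = 63 kips; R_n = 40.69 + 4·63 = 292.7 kips → 146 kips.
Block shear: A_gv = 6.688, A_nv = 4.719, A_nt = 0.3438 in²; R_n = min(0.6F_uA_nv, 0.6F_yA_gv) + U_bs·F_u·A_nt = 222.2 kips → 111 kips.
Bolt shear governs: 59.6 kips.

59.6 kips (bolt shear governs)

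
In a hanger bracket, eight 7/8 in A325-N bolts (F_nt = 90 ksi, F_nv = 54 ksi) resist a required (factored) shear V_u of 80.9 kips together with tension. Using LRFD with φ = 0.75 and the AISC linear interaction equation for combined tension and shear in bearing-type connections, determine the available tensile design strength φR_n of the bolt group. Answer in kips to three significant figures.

A_b = π·0.875²/4 = 0.6013 in²; f_rv = 80.9 / (8 × 0.6013) = 16.82 ksi.
F'_nt = 1.3 F_nt − (F_nt / φF_nv) f_rv = 1.3·90 − (90/(0.75·54))·16.82 = 79.63 ksi, capped at F_nt → F'_nt = 79.63 ksi.
R_n = F'_nt · A_b · n = 79.63 × 0.6013 × 8 = 383.1 kips.
Design strength φR_n = 0.75 × 383.1 = 287 kips.

287 kips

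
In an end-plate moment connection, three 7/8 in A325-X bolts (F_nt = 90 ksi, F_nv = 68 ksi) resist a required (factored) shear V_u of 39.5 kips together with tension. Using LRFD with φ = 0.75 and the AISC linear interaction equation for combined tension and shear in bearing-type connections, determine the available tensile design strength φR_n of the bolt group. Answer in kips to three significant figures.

106 kips

A_b = π·0.875²/4 = 0.6013 in²; f_rv = 39.5 / (3 × 0.6013) = 21.9 ksi.
F'_nt = 1.3 F_nt − (F_nt / φF_nv) f_rv = 1.3·90 − (90/(0.75·68))·21.9 = 78.36 ksi, capped at F_nt → F'_nt = 78.36 ksi.
R_n = F'_nt · A_b · n = 78.36 × 0.6013 × 3 = 141.4 kips.
Design strength φR_n = 0.75 × 141.4 = 106 kips.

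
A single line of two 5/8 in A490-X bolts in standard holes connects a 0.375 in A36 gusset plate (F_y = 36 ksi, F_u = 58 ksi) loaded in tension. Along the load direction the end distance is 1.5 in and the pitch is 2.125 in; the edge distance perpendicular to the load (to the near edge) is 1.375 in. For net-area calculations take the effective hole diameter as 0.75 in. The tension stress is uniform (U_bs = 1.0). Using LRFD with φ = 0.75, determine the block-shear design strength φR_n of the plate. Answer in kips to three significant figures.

38.3 kips

Shear plane L_v = 1.5 + 1·2.125 = 3.625 in; A_gv = 3.625 × 0.375 = 1.359 in².
A_nv = (3.625 − 1.5·0.75) × 0.375 = 0.9375 in².
A_nt = (1.375 − 0.5·0.75) × 0.375 = 0.375 in².
0.6 F_u A_nv = 32.62 kips; 0.6 F_y A_gv = 29.36 kips → shear yielding governs the shear term.
R_n = 29.36 + 1.0 × 58 × 0.375 = 51.11 kips.
Design strength φR_n = 0.75 × 51.11 = 38.3 kips.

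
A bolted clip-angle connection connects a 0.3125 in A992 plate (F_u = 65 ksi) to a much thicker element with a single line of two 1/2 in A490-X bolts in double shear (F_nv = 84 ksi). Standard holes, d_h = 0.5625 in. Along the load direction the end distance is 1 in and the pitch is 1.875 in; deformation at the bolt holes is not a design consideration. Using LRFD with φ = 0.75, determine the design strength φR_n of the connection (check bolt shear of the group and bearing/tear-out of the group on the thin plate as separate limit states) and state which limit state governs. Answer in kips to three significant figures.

39.3 kips (bearing governs)

Bolt shear: A_b = π·0.5²/4 = 0.1963 in²; R_n = 84 × 0.1963 × 2 × 2 = 65.97 kips → 0.75 × 65.97 = 49.5 kips.
Bearing (1.5 l_c t F_u ≤ 3.0 d t F_u): upper limit = 3.0·0.5·0.3125·65 = 30.47 kips.
  Edge l_c = 1 − 0.5625/2 = 0.7188 → r_n = 21.9 kips; interior l_c = 1.875 − 0.5625 = 1.312 → r_n = 30.47 kips.
  R_n,bearing = 1·21.9 + 1·30.47 = 52.37 kips → 0.75 × 52.37 = 39.3 kips.
Bearing governs: 39.3 kips.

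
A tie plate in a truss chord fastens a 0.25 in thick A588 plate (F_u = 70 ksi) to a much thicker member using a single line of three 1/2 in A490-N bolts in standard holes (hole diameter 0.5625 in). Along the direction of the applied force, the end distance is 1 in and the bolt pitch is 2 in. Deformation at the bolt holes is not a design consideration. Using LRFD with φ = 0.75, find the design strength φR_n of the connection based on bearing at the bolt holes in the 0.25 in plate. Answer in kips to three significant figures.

Per bolt r_n = 1.5 l_c t F_u ≤ 3.0 d t F_u; upper limit = 3.0 × 0.5 × 0.25 × 70 = 26.25 kips.
Edge bolt: l_c = 1 − 0.5625/2 = 0.7188 in → 1.5 × 0.7188 × 0.25 × 70 = 18.87 → r_n = 18.87 kips.
Interior bolts: l_c = 2 − 0.5625 = 1.438 in → 1.5 × 1.438 × 0.25 × 70 = 37.73 → r_n = 26.25 kips.
R_n = 1 × 18.87 + 2 × 26.25 = 71.37 kips.
Design strength φR_n = 0.75 × 71.37 = 53.5 kips.

53.5 kips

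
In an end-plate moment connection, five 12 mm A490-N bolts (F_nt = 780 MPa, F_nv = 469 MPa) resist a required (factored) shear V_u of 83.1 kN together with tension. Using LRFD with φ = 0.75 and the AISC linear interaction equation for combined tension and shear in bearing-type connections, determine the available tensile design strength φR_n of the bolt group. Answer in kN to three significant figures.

A_b = π·12²/4 = 113.1 mm²; f_rv = 83.1 × 1000 / (5 × 113.1) = 147 MPa.
F'_nt = 1.3 F_nt − (F_nt / φF_nv) f_rv = 1.3·780 − (780/(0.75·469))·147 = 688.1 MPa, capped at F_nt → F'_nt = 688.1 MPa.
R_n = F'_nt · A_b · n = 688.1 × 113.1 × 5 / 1000 = 389.1 kN.
Design strength φR_n = 0.75 × 389.1 = 292 kN.

292 kN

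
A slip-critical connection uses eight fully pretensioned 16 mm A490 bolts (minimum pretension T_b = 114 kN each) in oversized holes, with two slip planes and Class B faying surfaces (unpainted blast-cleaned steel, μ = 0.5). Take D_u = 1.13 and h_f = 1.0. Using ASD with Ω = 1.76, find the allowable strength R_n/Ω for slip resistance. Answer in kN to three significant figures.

R_n = μ · D_u · h_f · T_b · n_s · n_b = 0.5 × 1.13 × 1.0 × 114 × 2 × 8 = 1031 kN.
Allowable strength R_n/Ω = 1031 / 1.76 = 586 kN.

586 kN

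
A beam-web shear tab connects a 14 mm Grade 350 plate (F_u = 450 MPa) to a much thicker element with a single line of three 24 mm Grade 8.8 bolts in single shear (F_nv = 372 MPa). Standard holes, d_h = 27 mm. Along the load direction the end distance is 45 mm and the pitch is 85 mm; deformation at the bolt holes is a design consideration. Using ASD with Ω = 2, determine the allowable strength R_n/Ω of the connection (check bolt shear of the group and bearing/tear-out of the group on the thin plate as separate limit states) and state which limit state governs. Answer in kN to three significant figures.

252 kN (bolt shear governs)

Bolt shear: A_b = π·24²/4 = 452.4 mm²; R_n = 372 × 452.4 × 3 × 1 / 1000 = 504.9 kN → 504.9 / 2 = 252 kN.
Bearing (1.2 l_c t F_u ≤ 2.4 d t F_u): upper limit = 2.4·24·14·450 / 1000 = 362.9 kN.
  Edge l_c = 45 − 27/2 = 31.5 → r_n = 238.1 kN; interior l_c = 85 − 27 = 58 → r_n = 362.9 kN.
  R_n,bearing = 1·238.1 + 2·362.9 = 963.9 kN → 963.9 / 2 = 482 kN.
Bolt shear governs: 252 kN.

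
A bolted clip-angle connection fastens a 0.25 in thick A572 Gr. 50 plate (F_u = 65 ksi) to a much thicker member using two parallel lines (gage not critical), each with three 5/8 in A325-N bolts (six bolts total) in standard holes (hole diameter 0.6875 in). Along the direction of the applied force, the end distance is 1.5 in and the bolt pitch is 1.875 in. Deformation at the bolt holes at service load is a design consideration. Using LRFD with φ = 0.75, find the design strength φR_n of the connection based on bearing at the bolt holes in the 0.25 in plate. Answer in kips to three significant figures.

103 kips

Per bolt r_n = 1.2 l_c t F_u ≤ 2.4 d t F_u; upper limit = 2.4 × 0.625 × 0.25 × 65 = 24.38 kips.
Edge bolt: l_c = 1.5 − 0.6875/2 = 1.156 in → 1.2 × 1.156 × 0.25 × 65 = 22.55 → r_n = 22.55 kips.
Interior bolts: l_c = 1.875 − 0.6875 = 1.188 in → 1.2 × 1.188 × 0.25 × 65 = 23.16 → r_n = 23.16 kips.
R_n = 2 × 22.55 + 4 × 23.16 = 137.7 kips.
Design strength φR_n = 0.75 × 137.7 = 103 kips.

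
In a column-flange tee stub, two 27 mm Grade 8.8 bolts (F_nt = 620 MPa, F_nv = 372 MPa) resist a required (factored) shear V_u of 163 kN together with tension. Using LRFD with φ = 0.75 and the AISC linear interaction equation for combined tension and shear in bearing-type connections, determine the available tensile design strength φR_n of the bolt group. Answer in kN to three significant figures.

A_b = π·27²/4 = 572.6 mm²; f_rv = 163 × 1000 / (2 × 572.6) = 142.3 MPa.
F'_nt = 1.3 F_nt − (F_nt / φF_nv) f_rv = 1.3·620 − (620/(0.75·372))·142.3 = 489.7 MPa, capped at F_nt → F'_nt = 489.7 MPa.
R_n = F'_nt · A_b · n = 489.7 × 572.6 × 2 / 1000 = 560.7 kN.
Design strength φR_n = 0.75 × 560.7 = 421 kN.

421 kN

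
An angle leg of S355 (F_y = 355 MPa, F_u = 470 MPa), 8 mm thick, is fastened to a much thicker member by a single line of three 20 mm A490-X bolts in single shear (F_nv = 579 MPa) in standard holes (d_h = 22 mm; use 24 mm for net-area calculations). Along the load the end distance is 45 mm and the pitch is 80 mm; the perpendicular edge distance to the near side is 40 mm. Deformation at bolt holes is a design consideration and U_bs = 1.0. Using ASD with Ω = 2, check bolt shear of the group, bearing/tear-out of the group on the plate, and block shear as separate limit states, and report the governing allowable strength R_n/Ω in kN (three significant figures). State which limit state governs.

Bolt shear: A_b = π·20²/4 = 314.2 mm²; R_n = 579 × 314.2 × 3 × 1 / 1000 = 545.7 kN → 545.7 / 2 = 273 kN.
Bearing: edge l_c = 34, r_n = 153.4 kN; interior l_c = 58, r_n = 180.5 kN; R_n = 153.4 + 2·180.5 = 514.4 kN → 257 kN.
Block shear: A_gv = 1640, A_nv = 1160, A_nt = 224 mm²; R_n = min(0.6F_uA_nv, 0.6F_yA_gv) + U_bs·F_u·A_nt = 432.4 kN → 216 kN.
Block shear governs: 216 kN.

216 kN (block shear governs)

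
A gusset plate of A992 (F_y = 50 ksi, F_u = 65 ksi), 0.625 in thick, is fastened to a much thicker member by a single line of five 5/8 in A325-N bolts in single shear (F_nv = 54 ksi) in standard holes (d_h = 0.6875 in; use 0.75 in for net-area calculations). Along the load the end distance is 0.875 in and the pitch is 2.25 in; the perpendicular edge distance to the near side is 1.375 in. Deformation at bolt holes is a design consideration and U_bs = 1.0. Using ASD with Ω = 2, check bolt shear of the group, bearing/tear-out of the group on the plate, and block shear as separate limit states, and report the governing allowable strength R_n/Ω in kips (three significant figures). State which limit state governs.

Bolt shear: A_b = π·0.625²/4 = 0.3068 in²; R_n = 54 × 0.3068 × 5 × 1 = 82.83 kips → 82.83 / 2 = 41.4 kips.
Bearing: edge l_c = 0.5312, r_n = 25.9 kips; interior l_c = 1.562, r_n = 60.94 kips; R_n = 25.9 + 4·60.94 = 269.6 kips → 135 kips.
Block shear: A_gv = 6.172, A_nv = 4.062, A_nt = 0.625 in²; R_n = min(0.6F_uA_nv, 0.6F_yA_gv) + U_bs·F_u·A_nt = 199.1 kips → 99.5 kips.
Bolt shear governs: 41.4 kips.

41.4 kips (bolt shear governs)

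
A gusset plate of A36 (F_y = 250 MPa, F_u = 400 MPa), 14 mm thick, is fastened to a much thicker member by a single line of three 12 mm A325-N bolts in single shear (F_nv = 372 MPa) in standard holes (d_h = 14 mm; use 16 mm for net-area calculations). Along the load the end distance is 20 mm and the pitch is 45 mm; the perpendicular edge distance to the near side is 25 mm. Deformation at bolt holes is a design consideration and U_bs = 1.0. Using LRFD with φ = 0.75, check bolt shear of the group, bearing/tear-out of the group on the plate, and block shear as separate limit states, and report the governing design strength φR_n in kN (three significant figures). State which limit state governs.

Bolt shear: A_b = π·12²/4 = 113.1 mm²; R_n = 372 × 113.1 × 3 × 1 / 1000 = 126.2 kN → 0.75 × 126.2 = 94.7 kN.
Bearing: edge l_c = 13, r_n = 87.36 kN; interior l_c = 31, r_n = 161.3 kN; R_n = 87.36 + 2·161.3 = 409.9 kN → 307 kN.
Block shear: A_gv = 1540, A_nv = 980, A_nt = 238 mm²; R_n = min(0.6F_uA_nv, 0.6F_yA_gv) + U_bs·F_u·A_nt = 326.2 kN → 245 kN.
Bolt shear governs: 94.7 kN.

94.7 kN (bolt shear governs)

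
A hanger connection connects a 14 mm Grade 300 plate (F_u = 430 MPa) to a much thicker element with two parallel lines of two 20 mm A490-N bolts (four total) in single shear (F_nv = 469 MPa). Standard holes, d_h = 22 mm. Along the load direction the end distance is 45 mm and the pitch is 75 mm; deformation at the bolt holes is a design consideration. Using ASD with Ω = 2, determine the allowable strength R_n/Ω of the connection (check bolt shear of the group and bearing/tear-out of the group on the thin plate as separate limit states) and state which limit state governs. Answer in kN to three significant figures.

295 kN (bolt shear governs)

Bolt shear: A_b = π·20²/4 = 314.2 mm²; R_n = 469 × 314.2 × 4 × 1 / 1000 = 589.4 kN → 589.4 / 2 = 295 kN.
Bearing (1.2 l_c t F_u ≤ 2.4 d t F_u): upper limit = 2.4·20·14·430 / 1000 = 289 kN.
  Edge l_c = 45 − 22/2 = 34 → r_n = 245.6 kN; interior l_c = 75 − 22 = 53 → r_n = 289 kN.
  R_n,bearing = 2·245.6 + 2·289 = 1069 kN → 1069 / 2 = 535 kN.
Bolt shear governs: 295 kN.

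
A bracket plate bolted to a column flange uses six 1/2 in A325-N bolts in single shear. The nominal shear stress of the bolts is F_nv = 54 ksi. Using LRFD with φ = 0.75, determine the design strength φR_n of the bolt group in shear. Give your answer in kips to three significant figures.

A_b = π × 0.5² / 4 = 0.1963 in².
R_n = F_nv · A_b · n · n_s = 54 × 0.1963 × 6 × 1 = 63.62 kips.
Design strength φR_n = 0.75 × 63.62 = 47.7 kips.

47.7 kips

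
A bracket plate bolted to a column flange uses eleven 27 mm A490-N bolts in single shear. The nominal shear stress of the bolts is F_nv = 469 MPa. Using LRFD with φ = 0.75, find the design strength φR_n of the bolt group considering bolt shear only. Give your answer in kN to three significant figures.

2220 kN

A_b = π × 27² / 4 = 572.6 mm².
R_n = F_nv · A_b · n · n_s = 469 × 572.6 × 11 × 1 / 1000 = 2954 kN.
Design strength φR_n = 0.75 × 2954 = 2220 kN.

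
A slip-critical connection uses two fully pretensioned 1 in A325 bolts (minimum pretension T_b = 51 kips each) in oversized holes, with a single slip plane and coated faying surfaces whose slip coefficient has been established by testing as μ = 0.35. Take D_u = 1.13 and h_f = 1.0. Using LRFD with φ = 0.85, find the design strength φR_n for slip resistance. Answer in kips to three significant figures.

R_n = μ · D_u · h_f · T_b · n_s · n_b = 0.35 × 1.13 × 1.0 × 51 × 1 × 2 = 40.34 kips.
Design strength φR_n = 0.85 × 40.34 = 34.3 kips.

34.3 kips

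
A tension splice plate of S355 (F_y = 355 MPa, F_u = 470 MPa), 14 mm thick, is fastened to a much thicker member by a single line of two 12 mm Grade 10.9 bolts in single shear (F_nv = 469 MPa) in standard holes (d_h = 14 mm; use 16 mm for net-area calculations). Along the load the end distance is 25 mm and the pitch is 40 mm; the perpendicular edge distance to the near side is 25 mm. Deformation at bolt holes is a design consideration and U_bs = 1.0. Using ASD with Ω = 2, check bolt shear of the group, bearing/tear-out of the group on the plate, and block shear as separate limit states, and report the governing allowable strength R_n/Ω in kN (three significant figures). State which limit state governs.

Bolt shear: A_b = π·12²/4 = 113.1 mm²; R_n = 469 × 113.1 × 2 × 1 / 1000 = 106.1 kN → 106.1 / 2 = 53 kN.
Bearing: edge l_c = 18, r_n = 142.1 kN; interior l_c = 26, r_n = 189.5 kN; R_n = 142.1 + 1·189.5 = 331.6 kN → 166 kN.
Block shear: A_gv = 910, A_nv = 574, A_nt = 238 mm²; R_n = min(0.6F_uA_nv, 0.6F_yA_gv) + U_bs·F_u·A_nt = 273.7 kN → 137 kN.
Bolt shear governs: 53 kN.

53 kN (bolt shear governs)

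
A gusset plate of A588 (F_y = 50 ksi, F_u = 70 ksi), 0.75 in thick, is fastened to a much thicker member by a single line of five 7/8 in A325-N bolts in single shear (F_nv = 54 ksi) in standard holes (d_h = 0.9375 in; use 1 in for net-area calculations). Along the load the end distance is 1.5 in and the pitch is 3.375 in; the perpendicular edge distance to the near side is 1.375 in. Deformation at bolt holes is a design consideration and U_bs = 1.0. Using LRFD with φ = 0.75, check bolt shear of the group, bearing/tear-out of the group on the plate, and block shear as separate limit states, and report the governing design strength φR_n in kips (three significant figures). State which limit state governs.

122 kips (bolt shear governs)

Bolt shear: A_b = π·0.875²/4 = 0.6013 in²; R_n = 54 × 0.6013 × 5 × 1 = 162.4 kips → 0.75 × 162.4 = 122 kips.
Bearing: edge l_c = 1.031, r_n = 64.97 kips; interior l_c = 2.438, r_n = 110.3 kips; R_n = 64.97 + 4·110.3 = 506 kips → 379 kips.
Block shear: A_gv = 11.25, A_nv = 7.875, A_nt = 0.6562 in²; R_n = min(0.6F_uA_nv, 0.6F_yA_gv) + U_bs·F_u·A_nt = 376.7 kips → 283 kips.
Bolt shear governs: 122 kips.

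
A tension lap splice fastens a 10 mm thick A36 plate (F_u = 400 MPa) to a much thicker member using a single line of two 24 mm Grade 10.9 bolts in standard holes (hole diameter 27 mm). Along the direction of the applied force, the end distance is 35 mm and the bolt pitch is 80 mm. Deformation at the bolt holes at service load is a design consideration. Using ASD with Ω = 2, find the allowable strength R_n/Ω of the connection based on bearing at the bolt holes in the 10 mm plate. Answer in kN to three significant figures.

167 kN

Per bolt r_n = 1.2 l_c t F_u ≤ 2.4 d t F_u; upper limit = 2.4 × 24 × 10 × 400 / 1000 = 230.4 kN.
Edge bolt: l_c = 35 − 27/2 = 21.5 mm → 1.2 × 21.5 × 10 × 400 / 1000 = 103.2 → r_n = 103.2 kN.
Interior bolts: l_c = 80 − 27 = 53 mm → 1.2 × 53 × 10 × 400 / 1000 = 254.4 → r_n = 230.4 kN.
R_n = 1 × 103.2 + 1 × 230.4 = 333.6 kN.
Allowable strength R_n/Ω = 333.6 / 2 = 167 kN.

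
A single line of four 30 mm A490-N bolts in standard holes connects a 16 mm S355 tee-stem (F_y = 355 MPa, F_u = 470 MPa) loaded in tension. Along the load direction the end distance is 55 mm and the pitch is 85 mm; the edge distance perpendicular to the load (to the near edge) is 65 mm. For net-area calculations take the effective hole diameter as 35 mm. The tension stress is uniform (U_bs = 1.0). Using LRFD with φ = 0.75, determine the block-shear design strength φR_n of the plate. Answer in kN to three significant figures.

Shear plane L_v = 55 + 3·85 = 310 mm; A_gv = 310 × 16 = 4960 mm².
A_nv = (310 − 3.5·35) × 16 = 3000 mm².
A_nt = (65 − 0.5·35) × 16 = 760 mm².
0.6 F_u A_nv = 846 kN; 0.6 F_y A_gv = 1056 kN → shear rupture governs the shear term.
R_n = 846 + 1.0 × 470 × 760 / 1000 = 1203 kN.
Design strength φR_n = 0.75 × 1203 = 902 kN.

902 kN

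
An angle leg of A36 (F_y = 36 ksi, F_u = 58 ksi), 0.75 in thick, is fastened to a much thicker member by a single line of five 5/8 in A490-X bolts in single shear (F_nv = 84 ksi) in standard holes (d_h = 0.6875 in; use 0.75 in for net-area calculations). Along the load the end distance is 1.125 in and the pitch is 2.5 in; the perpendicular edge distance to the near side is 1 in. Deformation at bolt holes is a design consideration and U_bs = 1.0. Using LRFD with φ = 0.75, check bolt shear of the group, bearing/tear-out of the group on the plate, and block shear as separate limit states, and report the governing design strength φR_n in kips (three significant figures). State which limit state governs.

96.6 kips (bolt shear governs)

Bolt shear: A_b = π·0.625²/4 = 0.3068 in²; R_n = 84 × 0.3068 × 5 × 1 = 128.9 kips → 0.75 × 128.9 = 96.6 kips.
Bearing: edge l_c = 0.7812, r_n = 40.78 kips; interior l_c = 1.812, r_n = 65.25 kips; R_n = 40.78 + 4·65.25 = 301.8 kips → 226 kips.
Block shear: A_gv = 8.344, A_nv = 5.812, A_nt = 0.4688 in²; R_n = min(0.6F_uA_nv, 0.6F_yA_gv) + U_bs·F_u·A_nt = 207.4 kips → 156 kips.
Bolt shear governs: 96.6 kips.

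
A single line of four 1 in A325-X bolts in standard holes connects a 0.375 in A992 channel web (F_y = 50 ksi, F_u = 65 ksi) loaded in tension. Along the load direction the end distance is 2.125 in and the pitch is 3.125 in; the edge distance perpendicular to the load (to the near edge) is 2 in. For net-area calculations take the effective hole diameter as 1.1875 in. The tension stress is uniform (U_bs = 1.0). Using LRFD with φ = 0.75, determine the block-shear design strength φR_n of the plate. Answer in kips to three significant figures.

Shear plane L_v = 2.125 + 3·3.125 = 11.5 in; A_gv = 11.5 × 0.375 = 4.312 in².
A_nv = (11.5 − 3.5·1.1875) × 0.375 = 2.754 in².
A_nt = (2 − 0.5·1.1875) × 0.375 = 0.5273 in².
0.6 F_u A_nv = 107.4 kips; 0.6 F_y A_gv = 129.4 kips → shear rupture governs the shear term.
R_n = 107.4 + 1.0 × 65 × 0.5273 = 141.7 kips.
Design strength φR_n = 0.75 × 141.7 = 106 kips.

106 kips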